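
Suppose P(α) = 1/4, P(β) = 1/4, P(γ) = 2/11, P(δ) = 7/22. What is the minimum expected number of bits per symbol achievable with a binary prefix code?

2 bits/symbol

Repeatedly combine the two least-probable nodes; the expected code length is the sum of the merged weights.
merge 2/11 + 1/4 → 19/44
merge 1/4 + 7/22 → 25/44
merge 19/44 + 25/44 → 1
L = 19/44 + 25/44 + 1 = 2 bits/symbol.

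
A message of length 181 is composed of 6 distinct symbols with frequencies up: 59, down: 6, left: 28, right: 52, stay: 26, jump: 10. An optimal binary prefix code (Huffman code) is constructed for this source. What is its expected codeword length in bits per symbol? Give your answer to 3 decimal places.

2.320 bits/symbol

Probabilities are the counts divided by 181.
Repeatedly combine the two least-probable nodes; the expected code length is the sum of the merged weights.
merge 6/181 + 10/181 → 16/181
merge 16/181 + 26/181 → 42/181
merge 28/181 + 42/181 → 70/181
merge 52/181 + 59/181 → 111/181
merge 70/181 + 111/181 → 1
L = 16/181 + 42/181 + 70/181 + 111/181 + 1 = 420/181 ≈ 2.320 bits/symbol.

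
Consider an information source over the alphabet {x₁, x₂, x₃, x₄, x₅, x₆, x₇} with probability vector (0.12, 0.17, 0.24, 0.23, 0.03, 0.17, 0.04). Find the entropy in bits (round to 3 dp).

H = −Σ pᵢ log₂ pᵢ.
−0.12·log₂(0.12) = 0.3671
−0.17·log₂(0.17) = 0.4346
−0.24·log₂(0.24) = 0.4941
−0.23·log₂(0.23) = 0.4877
−0.03·log₂(0.03) = 0.1518
−0.17·log₂(0.17) = 0.4346
−0.04·log₂(0.04) = 0.1858
Sum ≈ 2.5556 → 2.556 bits.

2.556 bits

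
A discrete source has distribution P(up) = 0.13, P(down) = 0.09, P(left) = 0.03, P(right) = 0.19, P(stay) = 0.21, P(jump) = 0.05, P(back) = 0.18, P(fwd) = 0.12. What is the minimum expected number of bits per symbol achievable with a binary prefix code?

2.85 bits/symbol

Repeatedly combine the two least-probable nodes; the expected code length is the sum of the merged weights.
merge 3/100 + 1/20 → 2/25
merge 2/25 + 9/100 → 17/100
merge 3/25 + 13/100 → 1/4
merge 17/100 + 9/50 → 7/20
merge 19/100 + 21/100 → 2/5
merge 1/4 + 7/20 → 3/5
merge 2/5 + 3/5 → 1
L = 2/25 + 17/100 + 1/4 + 7/20 + 2/5 + 3/5 + 1 = 57/20 = 2.85 bits/symbol.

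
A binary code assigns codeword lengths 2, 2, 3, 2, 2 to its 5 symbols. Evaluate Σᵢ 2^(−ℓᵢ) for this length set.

With common denominator 2^3 = 8: Σ 2^(−ℓᵢ) = 2/8 + 2/8 + 1/8 + 2/8 + 2/8 = 9/8 = 1.125.

1.125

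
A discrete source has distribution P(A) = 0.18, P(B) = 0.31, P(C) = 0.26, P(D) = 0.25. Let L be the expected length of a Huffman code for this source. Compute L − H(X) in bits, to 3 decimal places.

Entropy H = −Σ p log₂ p ≈ 1.9744 bits.
Huffman merges: 9/50+1/4→43/100; 13/50+31/100→57/100; 43/100+57/100→1. L = 2 ≈ 2.0000.
L − H = 2.0000 − 1.9744 = 0.026 bits.

0.026 bits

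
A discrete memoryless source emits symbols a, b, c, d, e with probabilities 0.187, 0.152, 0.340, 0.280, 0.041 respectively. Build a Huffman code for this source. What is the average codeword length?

2.193 bits/symbol

Repeatedly combine the two least-probable nodes; the expected code length is the sum of the merged weights.
merge 41/1000 + 19/125 → 193/1000
merge 187/1000 + 193/1000 → 19/50
merge 7/25 + 17/50 → 31/50
merge 19/50 + 31/50 → 1
L = 193/1000 + 19/50 + 31/50 + 1 = 2193/1000 = 2.193 bits/symbol.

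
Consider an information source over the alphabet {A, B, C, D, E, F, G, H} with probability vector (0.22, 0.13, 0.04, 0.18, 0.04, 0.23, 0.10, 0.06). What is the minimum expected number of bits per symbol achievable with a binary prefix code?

Repeatedly combine the two least-probable nodes; the expected code length is the sum of the merged weights.
merge 1/25 + 1/25 → 2/25
merge 3/50 + 2/25 → 7/50
merge 1/10 + 13/100 → 23/100
merge 7/50 + 9/50 → 8/25
merge 11/50 + 23/100 → 9/20
merge 23/100 + 8/25 → 11/20
merge 9/20 + 11/20 → 1
L = 2/25 + 7/50 + 23/100 + 8/25 + 9/20 + 11/20 + 1 = 277/100 = 2.77 bits/symbol.

2.77 bits/symbol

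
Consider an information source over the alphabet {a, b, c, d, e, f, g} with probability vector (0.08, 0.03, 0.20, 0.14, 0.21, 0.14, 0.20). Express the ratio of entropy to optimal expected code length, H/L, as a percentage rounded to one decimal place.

Entropy H = −Σ p log₂ p ≈ 2.6391 bits.
Huffman merges: 3/100+2/25→11/100; 11/100+7/50→1/4; 7/50+1/5→17/50; 1/5+21/100→41/100; 1/4+17/50→59/100; 41/100+59/100→1. L = 27/10 ≈ 2.7000.
Efficiency = H/L = 2.6391/2.7000 = 97.7%.

97.7%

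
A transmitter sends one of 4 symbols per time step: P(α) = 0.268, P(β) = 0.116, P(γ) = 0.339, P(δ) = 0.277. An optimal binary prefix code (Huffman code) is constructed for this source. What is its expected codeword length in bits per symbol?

Repeatedly combine the two least-probable nodes; the expected code length is the sum of the merged weights.
merge 29/250 + 67/250 → 48/125
merge 277/1000 + 339/1000 → 77/125
merge 48/125 + 77/125 → 1
L = 48/125 + 77/125 + 1 = 2 bits/symbol.

2 bits/symbol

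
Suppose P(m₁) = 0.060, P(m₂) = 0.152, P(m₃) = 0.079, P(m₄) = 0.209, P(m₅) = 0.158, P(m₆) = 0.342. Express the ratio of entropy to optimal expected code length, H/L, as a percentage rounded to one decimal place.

97.4%

Entropy H = −Σ p log₂ p ≈ 2.3679 bits.
Huffman merges: 3/50+79/1000→139/1000; 139/1000+19/125→291/1000; 79/500+209/1000→367/1000; 291/1000+171/500→633/1000; 367/1000+633/1000→1. L = 243/100 ≈ 2.4300.
Efficiency = H/L = 2.3679/2.4300 = 97.4%.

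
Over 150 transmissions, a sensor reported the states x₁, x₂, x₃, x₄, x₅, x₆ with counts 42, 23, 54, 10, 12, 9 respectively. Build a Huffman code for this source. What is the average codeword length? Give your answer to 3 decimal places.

Probabilities are the counts divided by 150.
Repeatedly combine the two least-probable nodes; the expected code length is the sum of the merged weights.
merge 3/50 + 1/15 → 19/150
merge 2/25 + 19/150 → 31/150
merge 23/150 + 31/150 → 9/25
merge 7/25 + 9/25 → 16/25
merge 9/25 + 16/25 → 1
L = 19/150 + 31/150 + 9/25 + 16/25 + 1 = 7/3 ≈ 2.333 bits/symbol.

2.333 bits/symbol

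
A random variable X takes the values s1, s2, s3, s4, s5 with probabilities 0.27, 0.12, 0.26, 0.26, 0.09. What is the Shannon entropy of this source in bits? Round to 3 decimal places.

H = −Σ pᵢ log₂ pᵢ.
−0.27·log₂(0.27) = 0.5100
−0.12·log₂(0.12) = 0.3671
−0.26·log₂(0.26) = 0.5053
−0.26·log₂(0.26) = 0.5053
−0.09·log₂(0.09) = 0.3127
Sum ≈ 2.2003 → 2.200 bits.

2.200 bits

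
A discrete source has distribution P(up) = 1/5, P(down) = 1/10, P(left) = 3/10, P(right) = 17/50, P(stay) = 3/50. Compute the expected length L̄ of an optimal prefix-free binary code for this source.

2.16 bits/symbol

Repeatedly combine the two least-probable nodes; the expected code length is the sum of the merged weights.
merge 3/50 + 1/10 → 4/25
merge 4/25 + 1/5 → 9/25
merge 3/10 + 17/50 → 16/25
merge 9/25 + 16/25 → 1
L = 4/25 + 9/25 + 16/25 + 1 = 54/25 = 2.16 bits/symbol.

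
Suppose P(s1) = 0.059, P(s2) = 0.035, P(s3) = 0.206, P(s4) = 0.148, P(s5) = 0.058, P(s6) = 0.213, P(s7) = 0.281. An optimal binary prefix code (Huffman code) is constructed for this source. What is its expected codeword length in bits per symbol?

Repeatedly combine the two least-probable nodes; the expected code length is the sum of the merged weights.
merge 7/200 + 29/500 → 93/1000
merge 59/1000 + 93/1000 → 19/125
merge 37/250 + 19/125 → 3/10
merge 103/500 + 213/1000 → 419/1000
merge 281/1000 + 3/10 → 581/1000
merge 419/1000 + 581/1000 → 1
L = 93/1000 + 19/125 + 3/10 + 419/1000 + 581/1000 + 1 = 509/200 = 2.545 bits/symbol.

2.545 bits/symbol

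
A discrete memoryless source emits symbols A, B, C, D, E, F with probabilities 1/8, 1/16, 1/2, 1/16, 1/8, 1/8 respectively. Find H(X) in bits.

Each probability is a power of 1/2, so log₂(1/p) is an integer.
H = Σ p·log₂(1/p) = 1/8·3 + 1/16·4 + 1/2·1 + 1/16·4 + 1/8·3 + 1/8·3 = 2.125 bits.

2.125 bits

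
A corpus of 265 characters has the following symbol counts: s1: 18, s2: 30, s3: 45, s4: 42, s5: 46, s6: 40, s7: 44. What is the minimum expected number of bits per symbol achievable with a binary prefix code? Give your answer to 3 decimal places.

2.826 bits/symbol

Probabilities are the counts divided by 265.
Repeatedly combine the two least-probable nodes; the expected code length is the sum of the merged weights.
merge 18/265 + 6/53 → 48/265
merge 8/53 + 42/265 → 82/265
merge 44/265 + 9/53 → 89/265
merge 46/265 + 48/265 → 94/265
merge 82/265 + 89/265 → 171/265
merge 94/265 + 171/265 → 1
L = 48/265 + 82/265 + 89/265 + 94/265 + 171/265 + 1 = 749/265 ≈ 2.826 bits/symbol.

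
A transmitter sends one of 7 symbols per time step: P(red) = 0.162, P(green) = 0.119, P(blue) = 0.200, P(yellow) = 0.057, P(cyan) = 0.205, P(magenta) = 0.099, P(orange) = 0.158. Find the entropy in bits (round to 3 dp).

2.710 bits

H = −Σ pᵢ log₂ pᵢ.
−0.162·log₂(0.162) = 0.4254
−0.119·log₂(0.119) = 0.3654
−0.200·log₂(0.200) = 0.4644
−0.057·log₂(0.057) = 0.2356
−0.205·log₂(0.205) = 0.4687
−0.099·log₂(0.099) = 0.3303
−0.158·log₂(0.158) = 0.4206
Sum ≈ 2.7104 → 2.710 bits.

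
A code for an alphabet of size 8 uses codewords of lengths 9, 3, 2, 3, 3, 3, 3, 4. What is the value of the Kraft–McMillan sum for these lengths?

With common denominator 2^9 = 512: Σ 2^(−ℓᵢ) = 1/512 + 64/512 + 128/512 + 64/512 + 64/512 + 64/512 + 64/512 + 32/512 = 481/512 = 0.939453125.

0.939453125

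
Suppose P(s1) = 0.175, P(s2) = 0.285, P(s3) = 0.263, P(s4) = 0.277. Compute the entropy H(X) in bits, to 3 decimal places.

H = −Σ pᵢ log₂ pᵢ.
−0.175·log₂(0.175) = 0.4401
−0.285·log₂(0.285) = 0.5161
−0.263·log₂(0.263) = 0.5068
−0.277·log₂(0.277) = 0.5130
Sum ≈ 1.9760 → 1.976 bits.

1.976 bits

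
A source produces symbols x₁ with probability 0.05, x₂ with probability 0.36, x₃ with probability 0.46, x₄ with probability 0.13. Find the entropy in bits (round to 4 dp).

H = −Σ pᵢ log₂ pᵢ.
−0.05·log₂(0.05) = 0.2161
−0.36·log₂(0.36) = 0.5306
−0.46·log₂(0.46) = 0.5153
−0.13·log₂(0.13) = 0.3826
Sum ≈ 1.6447 → 1.6447 bits.

1.6447 bits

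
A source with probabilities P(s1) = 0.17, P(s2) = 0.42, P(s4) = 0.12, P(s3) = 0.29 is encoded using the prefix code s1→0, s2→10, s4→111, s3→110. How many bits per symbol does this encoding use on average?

2.24 bits/symbol

L̄ = Σ pᵢ·ℓᵢ = 0.17·1 + 0.42·2 + 0.12·3 + 0.29·3 = 2.24 bits/symbol.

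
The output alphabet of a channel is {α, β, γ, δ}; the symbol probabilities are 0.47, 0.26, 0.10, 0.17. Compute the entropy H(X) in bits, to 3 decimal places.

H = −Σ pᵢ log₂ pᵢ.
−0.47·log₂(0.47) = 0.5120
−0.26·log₂(0.26) = 0.5053
−0.10·log₂(0.10) = 0.3322
−0.17·log₂(0.17) = 0.4346
Sum ≈ 1.7840 → 1.784 bits.

1.784 bits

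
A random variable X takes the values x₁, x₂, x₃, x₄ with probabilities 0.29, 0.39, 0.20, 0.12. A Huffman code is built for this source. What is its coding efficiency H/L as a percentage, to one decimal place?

Entropy H = −Σ p log₂ p ≈ 1.8792 bits.
Huffman merges: 3/25+1/5→8/25; 29/100+8/25→61/100; 39/100+61/100→1. L = 193/100 ≈ 1.9300.
Efficiency = H/L = 1.8792/1.9300 = 97.4%.

97.4%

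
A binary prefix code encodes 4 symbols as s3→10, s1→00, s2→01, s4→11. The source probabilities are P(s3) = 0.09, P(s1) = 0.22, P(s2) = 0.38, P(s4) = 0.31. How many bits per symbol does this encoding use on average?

2 bits/symbol

L̄ = Σ pᵢ·ℓᵢ = 0.09·2 + 0.22·2 + 0.38·2 + 0.31·2 = 2 bits/symbol.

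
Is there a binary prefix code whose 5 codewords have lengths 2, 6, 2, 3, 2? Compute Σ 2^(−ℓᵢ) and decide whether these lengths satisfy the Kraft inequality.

0.890625; yes

With common denominator 2^6 = 64: Σ 2^(−ℓᵢ) = 16/64 + 1/64 + 16/64 + 8/64 + 16/64 = 57/64 = 0.890625.
Kraft's inequality requires Σ ≤ 1; here Σ = 0.890625 ≤ 1, so such a prefix code exists.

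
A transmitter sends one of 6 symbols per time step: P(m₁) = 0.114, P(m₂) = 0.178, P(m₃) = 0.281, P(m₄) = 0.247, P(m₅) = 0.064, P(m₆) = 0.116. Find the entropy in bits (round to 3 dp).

H = −Σ pᵢ log₂ pᵢ.
−0.114·log₂(0.114) = 0.3571
−0.178·log₂(0.178) = 0.4432
−0.281·log₂(0.281) = 0.5146
−0.247·log₂(0.247) = 0.4983
−0.064·log₂(0.064) = 0.2538
−0.116·log₂(0.116) = 0.3605
Sum ≈ 2.4276 → 2.428 bits.

2.428 bits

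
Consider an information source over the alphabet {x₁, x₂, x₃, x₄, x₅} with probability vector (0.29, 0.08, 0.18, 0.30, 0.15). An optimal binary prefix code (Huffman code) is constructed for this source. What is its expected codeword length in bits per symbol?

2.23 bits/symbol

Repeatedly combine the two least-probable nodes; the expected code length is the sum of the merged weights.
merge 2/25 + 3/20 → 23/100
merge 9/50 + 23/100 → 41/100
merge 29/100 + 3/10 → 59/100
merge 41/100 + 59/100 → 1
L = 23/100 + 41/100 + 59/100 + 1 = 223/100 = 2.23 bits/symbol.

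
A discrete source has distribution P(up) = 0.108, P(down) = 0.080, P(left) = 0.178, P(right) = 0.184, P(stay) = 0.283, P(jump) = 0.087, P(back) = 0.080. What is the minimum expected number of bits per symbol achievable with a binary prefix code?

2.693 bits/symbol

Repeatedly combine the two least-probable nodes; the expected code length is the sum of the merged weights.
merge 2/25 + 2/25 → 4/25
merge 87/1000 + 27/250 → 39/200
merge 4/25 + 89/500 → 169/500
merge 23/125 + 39/200 → 379/1000
merge 283/1000 + 169/500 → 621/1000
merge 379/1000 + 621/1000 → 1
L = 4/25 + 39/200 + 169/500 + 379/1000 + 621/1000 + 1 = 2693/1000 = 2.693 bits/symbol.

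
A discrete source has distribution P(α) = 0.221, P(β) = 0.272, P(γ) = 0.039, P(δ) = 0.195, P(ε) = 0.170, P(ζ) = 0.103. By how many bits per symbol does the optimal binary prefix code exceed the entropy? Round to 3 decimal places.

Entropy H = −Σ p log₂ p ≈ 2.4070 bits.
Huffman merges: 39/1000+103/1000→71/500; 71/500+17/100→39/125; 39/200+221/1000→52/125; 34/125+39/125→73/125; 52/125+73/125→1. L = 1227/500 ≈ 2.4540.
L − H = 2.4540 − 2.4070 = 0.047 bits.

0.047 bits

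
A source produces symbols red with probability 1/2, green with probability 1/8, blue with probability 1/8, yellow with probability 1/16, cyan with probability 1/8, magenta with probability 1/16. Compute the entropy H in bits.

Each probability is a power of 1/2, so log₂(1/p) is an integer.
H = Σ p·log₂(1/p) = 1/2·1 + 1/8·3 + 1/8·3 + 1/16·4 + 1/8·3 + 1/16·4 = 2.125 bits.

2.125 bits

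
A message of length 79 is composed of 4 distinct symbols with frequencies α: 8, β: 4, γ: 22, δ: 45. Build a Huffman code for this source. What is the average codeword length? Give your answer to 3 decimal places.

Probabilities are the counts divided by 79.
Repeatedly combine the two least-probable nodes; the expected code length is the sum of the merged weights.
merge 4/79 + 8/79 → 12/79
merge 12/79 + 22/79 → 34/79
merge 34/79 + 45/79 → 1
L = 12/79 + 34/79 + 1 = 125/79 ≈ 1.582 bits/symbol.

1.582 bits/symbol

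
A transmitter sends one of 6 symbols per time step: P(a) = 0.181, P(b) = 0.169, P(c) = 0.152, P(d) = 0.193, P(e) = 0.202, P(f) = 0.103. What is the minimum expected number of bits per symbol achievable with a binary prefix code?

Repeatedly combine the two least-probable nodes; the expected code length is the sum of the merged weights.
merge 103/1000 + 19/125 → 51/200
merge 169/1000 + 181/1000 → 7/20
merge 193/1000 + 101/500 → 79/200
merge 51/200 + 7/20 → 121/200
merge 79/200 + 121/200 → 1
L = 51/200 + 7/20 + 79/200 + 121/200 + 1 = 521/200 = 2.605 bits/symbol.

2.605 bits/symbol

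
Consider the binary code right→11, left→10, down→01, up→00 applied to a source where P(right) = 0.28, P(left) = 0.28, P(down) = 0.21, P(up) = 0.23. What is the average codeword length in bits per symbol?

L̄ = Σ pᵢ·ℓᵢ = 0.28·2 + 0.28·2 + 0.21·2 + 0.23·2 = 2 bits/symbol.

2 bits/symbol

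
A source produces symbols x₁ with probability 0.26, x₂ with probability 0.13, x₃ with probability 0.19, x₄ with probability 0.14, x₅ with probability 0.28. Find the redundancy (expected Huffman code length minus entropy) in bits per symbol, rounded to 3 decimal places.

0.016 bits

Entropy H = −Σ p log₂ p ≈ 2.2545 bits.
Huffman merges: 13/100+7/50→27/100; 19/100+13/50→9/20; 27/100+7/25→11/20; 9/20+11/20→1. L = 227/100 ≈ 2.2700.
L − H = 2.2700 − 2.2545 = 0.016 bits.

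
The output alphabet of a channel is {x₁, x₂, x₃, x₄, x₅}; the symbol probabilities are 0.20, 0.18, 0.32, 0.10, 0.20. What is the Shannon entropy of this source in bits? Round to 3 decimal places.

2.232 bits

H = −Σ pᵢ log₂ pᵢ.
−0.20·log₂(0.20) = 0.4644
−0.18·log₂(0.18) = 0.4453
−0.32·log₂(0.32) = 0.5260
−0.10·log₂(0.10) = 0.3322
−0.20·log₂(0.20) = 0.4644
Sum ≈ 2.2323 → 2.232 bits.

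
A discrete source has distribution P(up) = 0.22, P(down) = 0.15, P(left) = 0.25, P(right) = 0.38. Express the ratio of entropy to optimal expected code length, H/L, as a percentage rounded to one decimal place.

96.6%

Entropy H = −Σ p log₂ p ≈ 1.9216 bits.
Huffman merges: 3/20+11/50→37/100; 1/4+37/100→31/50; 19/50+31/50→1. L = 199/100 ≈ 1.9900.
Efficiency = H/L = 1.9216/1.9900 = 96.6%.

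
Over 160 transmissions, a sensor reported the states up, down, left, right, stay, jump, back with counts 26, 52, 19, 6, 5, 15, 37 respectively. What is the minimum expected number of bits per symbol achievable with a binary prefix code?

2.5125 bits/symbol

Probabilities are the counts divided by 160.
Repeatedly combine the two least-probable nodes; the expected code length is the sum of the merged weights.
merge 1/32 + 3/80 → 11/160
merge 11/160 + 3/32 → 13/80
merge 19/160 + 13/80 → 9/32
merge 13/80 + 37/160 → 63/160
merge 9/32 + 13/40 → 97/160
merge 63/160 + 97/160 → 1
L = 11/160 + 13/80 + 9/32 + 63/160 + 97/160 + 1 = 201/80 = 2.5125 bits/symbol.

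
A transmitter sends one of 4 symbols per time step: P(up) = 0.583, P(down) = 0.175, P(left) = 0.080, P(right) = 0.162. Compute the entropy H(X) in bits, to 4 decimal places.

1.6108 bits

H = −Σ pᵢ log₂ pᵢ.
−0.583·log₂(0.583) = 0.4538
−0.175·log₂(0.175) = 0.4401
−0.080·log₂(0.080) = 0.2915
−0.162·log₂(0.162) = 0.4254
Sum ≈ 1.6108 → 1.6108 bits.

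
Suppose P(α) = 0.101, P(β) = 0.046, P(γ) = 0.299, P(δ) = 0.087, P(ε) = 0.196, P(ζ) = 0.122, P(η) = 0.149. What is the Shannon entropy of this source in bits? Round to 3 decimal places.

2.606 bits

H = −Σ pᵢ log₂ pᵢ.
−0.101·log₂(0.101) = 0.3341
−0.046·log₂(0.046) = 0.2043
−0.299·log₂(0.299) = 0.5208
−0.087·log₂(0.087) = 0.3065
−0.196·log₂(0.196) = 0.4608
−0.122·log₂(0.122) = 0.3703
−0.149·log₂(0.149) = 0.4092
Sum ≈ 2.6060 → 2.606 bits.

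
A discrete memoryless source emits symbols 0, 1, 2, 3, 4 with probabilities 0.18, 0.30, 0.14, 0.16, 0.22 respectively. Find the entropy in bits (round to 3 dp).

H = −Σ pᵢ log₂ pᵢ.
−0.18·log₂(0.18) = 0.4453
−0.30·log₂(0.30) = 0.5211
−0.14·log₂(0.14) = 0.3971
−0.16·log₂(0.16) = 0.4230
−0.22·log₂(0.22) = 0.4806
Sum ≈ 2.2671 → 2.267 bits.

2.267 bits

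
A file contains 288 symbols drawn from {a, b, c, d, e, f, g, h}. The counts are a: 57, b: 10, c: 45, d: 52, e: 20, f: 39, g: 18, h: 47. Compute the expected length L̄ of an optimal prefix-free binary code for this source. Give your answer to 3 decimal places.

2.885 bits/symbol

Probabilities are the counts divided by 288.
Repeatedly combine the two least-probable nodes; the expected code length is the sum of the merged weights.
merge 5/144 + 1/16 → 7/72
merge 5/72 + 7/72 → 1/6
merge 13/96 + 5/32 → 7/24
merge 47/288 + 1/6 → 95/288
merge 13/72 + 19/96 → 109/288
merge 7/24 + 95/288 → 179/288
merge 109/288 + 179/288 → 1
L = 7/72 + 1/6 + 7/24 + 95/288 + 109/288 + 179/288 + 1 = 277/96 ≈ 2.885 bits/symbol.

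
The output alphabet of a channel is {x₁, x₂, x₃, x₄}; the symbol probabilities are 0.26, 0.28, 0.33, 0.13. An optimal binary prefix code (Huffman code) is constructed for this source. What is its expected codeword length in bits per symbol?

Repeatedly combine the two least-probable nodes; the expected code length is the sum of the merged weights.
merge 13/100 + 13/50 → 39/100
merge 7/25 + 33/100 → 61/100
merge 39/100 + 61/100 → 1
L = 39/100 + 61/100 + 1 = 2 bits/symbol.

2 bits/symbol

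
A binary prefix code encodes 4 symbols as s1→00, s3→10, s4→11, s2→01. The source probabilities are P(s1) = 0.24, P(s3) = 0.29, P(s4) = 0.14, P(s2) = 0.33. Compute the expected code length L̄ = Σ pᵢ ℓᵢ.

L̄ = Σ pᵢ·ℓᵢ = 0.24·2 + 0.29·2 + 0.14·2 + 0.33·2 = 2 bits/symbol.

2 bits/symbol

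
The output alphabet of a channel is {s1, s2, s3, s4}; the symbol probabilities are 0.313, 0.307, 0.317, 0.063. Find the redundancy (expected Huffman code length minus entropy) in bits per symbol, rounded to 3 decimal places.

0.176 bits

Entropy H = −Σ p log₂ p ≈ 1.8242 bits.
Huffman merges: 63/1000+307/1000→37/100; 313/1000+317/1000→63/100; 37/100+63/100→1. L = 2 ≈ 2.0000.
L − H = 2.0000 − 1.8242 = 0.176 bits.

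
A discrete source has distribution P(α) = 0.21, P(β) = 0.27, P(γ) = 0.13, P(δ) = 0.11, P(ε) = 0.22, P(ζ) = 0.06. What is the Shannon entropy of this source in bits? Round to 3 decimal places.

H = −Σ pᵢ log₂ pᵢ.
−0.21·log₂(0.21) = 0.4728
−0.27·log₂(0.27) = 0.5100
−0.13·log₂(0.13) = 0.3826
−0.11·log₂(0.11) = 0.3503
−0.22·log₂(0.22) = 0.4806
−0.06·log₂(0.06) = 0.2435
Sum ≈ 2.4399 → 2.440 bits.

2.440 bits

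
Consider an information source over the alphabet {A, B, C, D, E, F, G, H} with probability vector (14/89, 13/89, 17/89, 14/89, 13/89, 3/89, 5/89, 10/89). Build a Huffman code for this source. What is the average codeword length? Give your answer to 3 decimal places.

Repeatedly combine the two least-probable nodes; the expected code length is the sum of the merged weights.
merge 3/89 + 5/89 → 8/89
merge 8/89 + 10/89 → 18/89
merge 13/89 + 13/89 → 26/89
merge 14/89 + 14/89 → 28/89
merge 17/89 + 18/89 → 35/89
merge 26/89 + 28/89 → 54/89
merge 35/89 + 54/89 → 1
L = 8/89 + 18/89 + 26/89 + 28/89 + 35/89 + 54/89 + 1 = 258/89 ≈ 2.899 bits/symbol.

2.899 bits/symbol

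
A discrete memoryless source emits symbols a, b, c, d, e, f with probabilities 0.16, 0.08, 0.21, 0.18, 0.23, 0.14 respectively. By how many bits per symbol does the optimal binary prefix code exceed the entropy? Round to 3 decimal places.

Entropy H = −Σ p log₂ p ≈ 2.5174 bits.
Huffman merges: 2/25+7/50→11/50; 4/25+9/50→17/50; 21/100+11/50→43/100; 23/100+17/50→57/100; 43/100+57/100→1. L = 64/25 ≈ 2.5600.
L − H = 2.5600 − 2.5174 = 0.043 bits.

0.043 bits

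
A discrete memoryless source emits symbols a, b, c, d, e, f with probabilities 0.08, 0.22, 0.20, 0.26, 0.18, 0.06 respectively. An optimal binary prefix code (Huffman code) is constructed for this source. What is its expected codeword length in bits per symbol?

Repeatedly combine the two least-probable nodes; the expected code length is the sum of the merged weights.
merge 3/50 + 2/25 → 7/50
merge 7/50 + 9/50 → 8/25
merge 1/5 + 11/50 → 21/50
merge 13/50 + 8/25 → 29/50
merge 21/50 + 29/50 → 1
L = 7/50 + 8/25 + 21/50 + 29/50 + 1 = 123/50 = 2.46 bits/symbol.

2.46 bits/symbol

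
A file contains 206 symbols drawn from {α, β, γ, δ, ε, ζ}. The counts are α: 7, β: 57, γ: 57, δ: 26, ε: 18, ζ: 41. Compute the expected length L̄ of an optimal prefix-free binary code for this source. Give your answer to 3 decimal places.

Probabilities are the counts divided by 206.
Repeatedly combine the two least-probable nodes; the expected code length is the sum of the merged weights.
merge 7/206 + 9/103 → 25/206
merge 25/206 + 13/103 → 51/206
merge 41/206 + 51/206 → 46/103
merge 57/206 + 57/206 → 57/103
merge 46/103 + 57/103 → 1
L = 25/206 + 51/206 + 46/103 + 57/103 + 1 = 244/103 ≈ 2.369 bits/symbol.

2.369 bits/symbol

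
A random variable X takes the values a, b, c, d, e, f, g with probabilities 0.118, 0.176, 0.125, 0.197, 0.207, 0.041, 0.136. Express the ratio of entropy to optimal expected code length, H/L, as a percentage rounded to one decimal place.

97.7%

Entropy H = −Σ p log₂ p ≈ 2.6924 bits.
Huffman merges: 41/1000+59/500→159/1000; 1/8+17/125→261/1000; 159/1000+22/125→67/200; 197/1000+207/1000→101/250; 261/1000+67/200→149/250; 101/250+149/250→1. L = 551/200 ≈ 2.7550.
Efficiency = H/L = 2.6924/2.7550 = 97.7%.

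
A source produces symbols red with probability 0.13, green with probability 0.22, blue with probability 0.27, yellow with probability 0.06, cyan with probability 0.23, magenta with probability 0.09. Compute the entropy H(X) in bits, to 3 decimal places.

2.417 bits

H = −Σ pᵢ log₂ pᵢ.
−0.13·log₂(0.13) = 0.3826
−0.22·log₂(0.22) = 0.4806
−0.27·log₂(0.27) = 0.5100
−0.06·log₂(0.06) = 0.2435
−0.23·log₂(0.23) = 0.4877
−0.09·log₂(0.09) = 0.3127
Sum ≈ 2.4171 → 2.417 bits.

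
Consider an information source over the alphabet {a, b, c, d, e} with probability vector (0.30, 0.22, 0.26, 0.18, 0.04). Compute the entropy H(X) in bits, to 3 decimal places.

2.138 bits

H = −Σ pᵢ log₂ pᵢ.
−0.30·log₂(0.30) = 0.5211
−0.22·log₂(0.22) = 0.4806
−0.26·log₂(0.26) = 0.5053
−0.18·log₂(0.18) = 0.4453
−0.04·log₂(0.04) = 0.1858
Sum ≈ 2.1380 → 2.138 bits.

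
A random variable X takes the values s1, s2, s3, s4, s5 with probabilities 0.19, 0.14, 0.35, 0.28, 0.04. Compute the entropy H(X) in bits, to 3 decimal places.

H = −Σ pᵢ log₂ pᵢ.
−0.19·log₂(0.19) = 0.4552
−0.14·log₂(0.14) = 0.3971
−0.35·log₂(0.35) = 0.5301
−0.28·log₂(0.28) = 0.5142
−0.04·log₂(0.04) = 0.1858
Sum ≈ 2.0824 → 2.082 bits.

2.082 bits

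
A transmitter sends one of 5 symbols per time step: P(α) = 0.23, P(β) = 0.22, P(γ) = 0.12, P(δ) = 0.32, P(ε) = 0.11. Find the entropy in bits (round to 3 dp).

2.212 bits

H = −Σ pᵢ log₂ pᵢ.
−0.23·log₂(0.23) = 0.4877
−0.22·log₂(0.22) = 0.4806
−0.12·log₂(0.12) = 0.3671
−0.32·log₂(0.32) = 0.5260
−0.11·log₂(0.11) = 0.3503
Sum ≈ 2.2116 → 2.212 bits.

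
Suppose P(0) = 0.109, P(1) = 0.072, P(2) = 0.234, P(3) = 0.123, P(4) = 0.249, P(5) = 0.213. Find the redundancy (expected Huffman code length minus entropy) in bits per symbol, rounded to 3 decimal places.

Entropy H = −Σ p log₂ p ≈ 2.4587 bits.
Huffman merges: 9/125+109/1000→181/1000; 123/1000+181/1000→38/125; 213/1000+117/500→447/1000; 249/1000+38/125→553/1000; 447/1000+553/1000→1. L = 497/200 ≈ 2.4850.
L − H = 2.4850 − 2.4587 = 0.026 bits.

0.026 bits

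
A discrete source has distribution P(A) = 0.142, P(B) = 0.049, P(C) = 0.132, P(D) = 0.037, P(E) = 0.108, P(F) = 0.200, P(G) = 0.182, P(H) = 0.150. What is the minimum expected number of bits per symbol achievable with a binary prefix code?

Repeatedly combine the two least-probable nodes; the expected code length is the sum of the merged weights.
merge 37/1000 + 49/1000 → 43/500
merge 43/500 + 27/250 → 97/500
merge 33/250 + 71/500 → 137/500
merge 3/20 + 91/500 → 83/250
merge 97/500 + 1/5 → 197/500
merge 137/500 + 83/250 → 303/500
merge 197/500 + 303/500 → 1
L = 43/500 + 97/500 + 137/500 + 83/250 + 197/500 + 303/500 + 1 = 1443/500 = 2.886 bits/symbol.

2.886 bits/symbol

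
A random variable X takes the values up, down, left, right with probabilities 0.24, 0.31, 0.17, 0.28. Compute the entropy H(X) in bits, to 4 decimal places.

H = −Σ pᵢ log₂ pᵢ.
−0.24·log₂(0.24) = 0.4941
−0.31·log₂(0.31) = 0.5238
−0.17·log₂(0.17) = 0.4346
−0.28·log₂(0.28) = 0.5142
Sum ≈ 1.9667 → 1.9667 bits.

1.9667 bits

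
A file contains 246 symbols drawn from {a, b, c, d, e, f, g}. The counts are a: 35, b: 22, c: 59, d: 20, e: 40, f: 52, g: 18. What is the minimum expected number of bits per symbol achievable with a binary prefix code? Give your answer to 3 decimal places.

2.703 bits/symbol

Probabilities are the counts divided by 246.
Repeatedly combine the two least-probable nodes; the expected code length is the sum of the merged weights.
merge 3/41 + 10/123 → 19/123
merge 11/123 + 35/246 → 19/82
merge 19/123 + 20/123 → 13/41
merge 26/123 + 19/82 → 109/246
merge 59/246 + 13/41 → 137/246
merge 109/246 + 137/246 → 1
L = 19/123 + 19/82 + 13/41 + 109/246 + 137/246 + 1 = 665/246 ≈ 2.703 bits/symbol.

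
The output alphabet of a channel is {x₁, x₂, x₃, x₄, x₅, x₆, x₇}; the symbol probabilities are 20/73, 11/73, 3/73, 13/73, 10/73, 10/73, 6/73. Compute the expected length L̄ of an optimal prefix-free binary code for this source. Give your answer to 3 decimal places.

Repeatedly combine the two least-probable nodes; the expected code length is the sum of the merged weights.
merge 3/73 + 6/73 → 9/73
merge 9/73 + 10/73 → 19/73
merge 10/73 + 11/73 → 21/73
merge 13/73 + 19/73 → 32/73
merge 20/73 + 21/73 → 41/73
merge 32/73 + 41/73 → 1
L = 9/73 + 19/73 + 21/73 + 32/73 + 41/73 + 1 = 195/73 ≈ 2.671 bits/symbol.

2.671 bits/symbol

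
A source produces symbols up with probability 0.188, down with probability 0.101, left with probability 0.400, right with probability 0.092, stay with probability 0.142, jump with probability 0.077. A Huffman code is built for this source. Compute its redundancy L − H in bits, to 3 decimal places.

0.051 bits

Entropy H = −Σ p log₂ p ≈ 2.3175 bits.
Huffman merges: 77/1000+23/250→169/1000; 101/1000+71/500→243/1000; 169/1000+47/250→357/1000; 243/1000+357/1000→3/5; 2/5+3/5→1. L = 2369/1000 ≈ 2.3690.
L − H = 2.3690 − 2.3175 = 0.051 bits.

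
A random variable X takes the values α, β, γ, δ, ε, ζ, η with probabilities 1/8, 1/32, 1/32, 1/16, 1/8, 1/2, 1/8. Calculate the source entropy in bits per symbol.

2.1875 bits

Each probability is a power of 1/2, so log₂(1/p) is an integer.
H = Σ p·log₂(1/p) = 1/8·3 + 1/32·5 + 1/32·5 + 1/16·4 + 1/8·3 + 1/2·1 + 1/8·3 = 2.1875 bits.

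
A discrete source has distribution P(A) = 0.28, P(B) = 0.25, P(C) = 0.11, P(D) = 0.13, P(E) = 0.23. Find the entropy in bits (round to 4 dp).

H = −Σ pᵢ log₂ pᵢ.
−0.28·log₂(0.28) = 0.5142
−0.25·log₂(0.25) = 0.5000
−0.11·log₂(0.11) = 0.3503
−0.13·log₂(0.13) = 0.3826
−0.23·log₂(0.23) = 0.4877
Sum ≈ 2.2348 → 2.2348 bits.

2.2348 bits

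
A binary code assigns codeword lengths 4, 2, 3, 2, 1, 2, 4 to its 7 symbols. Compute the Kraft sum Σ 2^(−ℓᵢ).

1.5

With common denominator 2^4 = 16: Σ 2^(−ℓᵢ) = 1/16 + 4/16 + 2/16 + 4/16 + 8/16 + 4/16 + 1/16 = 24/16 = 1.5.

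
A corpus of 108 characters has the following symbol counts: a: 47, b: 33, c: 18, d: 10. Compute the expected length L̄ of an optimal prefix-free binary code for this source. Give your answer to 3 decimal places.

1.824 bits/symbol

Probabilities are the counts divided by 108.
Repeatedly combine the two least-probable nodes; the expected code length is the sum of the merged weights.
merge 5/54 + 1/6 → 7/27
merge 7/27 + 11/36 → 61/108
merge 47/108 + 61/108 → 1
L = 7/27 + 61/108 + 1 = 197/108 ≈ 1.824 bits/symbol.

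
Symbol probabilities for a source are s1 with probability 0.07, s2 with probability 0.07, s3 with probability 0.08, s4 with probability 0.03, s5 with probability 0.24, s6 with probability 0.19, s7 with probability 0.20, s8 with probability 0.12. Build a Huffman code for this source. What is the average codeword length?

Repeatedly combine the two least-probable nodes; the expected code length is the sum of the merged weights.
merge 3/100 + 7/100 → 1/10
merge 7/100 + 2/25 → 3/20
merge 1/10 + 3/25 → 11/50
merge 3/20 + 19/100 → 17/50
merge 1/5 + 11/50 → 21/50
merge 6/25 + 17/50 → 29/50
merge 21/50 + 29/50 → 1
L = 1/10 + 3/20 + 11/50 + 17/50 + 21/50 + 29/50 + 1 = 281/100 = 2.81 bits/symbol.

2.81 bits/symbol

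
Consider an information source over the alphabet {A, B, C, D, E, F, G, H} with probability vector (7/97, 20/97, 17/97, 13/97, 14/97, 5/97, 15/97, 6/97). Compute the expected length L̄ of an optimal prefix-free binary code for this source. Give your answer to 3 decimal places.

Repeatedly combine the two least-probable nodes; the expected code length is the sum of the merged weights.
merge 5/97 + 6/97 → 11/97
merge 7/97 + 11/97 → 18/97
merge 13/97 + 14/97 → 27/97
merge 15/97 + 17/97 → 32/97
merge 18/97 + 20/97 → 38/97
merge 27/97 + 32/97 → 59/97
merge 38/97 + 59/97 → 1
L = 11/97 + 18/97 + 27/97 + 32/97 + 38/97 + 59/97 + 1 = 282/97 ≈ 2.907 bits/symbol.

2.907 bits/symbol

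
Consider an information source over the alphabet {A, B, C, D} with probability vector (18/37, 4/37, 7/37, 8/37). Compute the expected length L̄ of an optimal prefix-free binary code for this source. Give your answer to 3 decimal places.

1.811 bits/symbol

Repeatedly combine the two least-probable nodes; the expected code length is the sum of the merged weights.
merge 4/37 + 7/37 → 11/37
merge 8/37 + 11/37 → 19/37
merge 18/37 + 19/37 → 1
L = 11/37 + 19/37 + 1 = 67/37 ≈ 1.811 bits/symbol.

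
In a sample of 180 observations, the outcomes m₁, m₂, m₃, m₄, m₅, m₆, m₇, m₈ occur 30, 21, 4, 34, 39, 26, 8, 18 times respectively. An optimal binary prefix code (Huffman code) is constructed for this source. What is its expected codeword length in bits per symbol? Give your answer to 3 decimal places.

Probabilities are the counts divided by 180.
Repeatedly combine the two least-probable nodes; the expected code length is the sum of the merged weights.
merge 1/45 + 2/45 → 1/15
merge 1/15 + 1/10 → 1/6
merge 7/60 + 13/90 → 47/180
merge 1/6 + 1/6 → 1/3
merge 17/90 + 13/60 → 73/180
merge 47/180 + 1/3 → 107/180
merge 73/180 + 107/180 → 1
L = 1/15 + 1/6 + 47/180 + 1/3 + 73/180 + 107/180 + 1 = 509/180 ≈ 2.828 bits/symbol.

2.828 bits/symbol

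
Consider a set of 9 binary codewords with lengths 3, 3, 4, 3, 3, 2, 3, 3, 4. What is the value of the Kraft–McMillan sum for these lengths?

1.125

With common denominator 2^4 = 16: Σ 2^(−ℓᵢ) = 2/16 + 2/16 + 1/16 + 2/16 + 2/16 + 4/16 + 2/16 + 2/16 + 1/16 = 18/16 = 1.125.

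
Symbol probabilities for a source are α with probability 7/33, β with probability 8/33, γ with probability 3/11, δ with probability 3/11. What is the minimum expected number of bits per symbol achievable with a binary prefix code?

Repeatedly combine the two least-probable nodes; the expected code length is the sum of the merged weights.
merge 7/33 + 8/33 → 5/11
merge 3/11 + 3/11 → 6/11
merge 5/11 + 6/11 → 1
L = 5/11 + 6/11 + 1 = 2 bits/symbol.

2 bits/symbol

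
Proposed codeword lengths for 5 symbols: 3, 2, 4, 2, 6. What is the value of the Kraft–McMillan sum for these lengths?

With common denominator 2^6 = 64: Σ 2^(−ℓᵢ) = 8/64 + 16/64 + 4/64 + 16/64 + 1/64 = 45/64 = 0.703125.

0.703125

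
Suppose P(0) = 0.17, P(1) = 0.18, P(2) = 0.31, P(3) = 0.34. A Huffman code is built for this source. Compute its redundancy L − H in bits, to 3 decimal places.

0.067 bits

Entropy H = −Σ p log₂ p ≈ 1.9329 bits.
Huffman merges: 17/100+9/50→7/20; 31/100+17/50→13/20; 7/20+13/20→1. L = 2 ≈ 2.0000.
L − H = 2.0000 − 1.9329 = 0.067 bits.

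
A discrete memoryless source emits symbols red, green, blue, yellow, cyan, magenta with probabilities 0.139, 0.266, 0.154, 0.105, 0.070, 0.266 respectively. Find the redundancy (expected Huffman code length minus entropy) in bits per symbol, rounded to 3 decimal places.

0.030 bits

Entropy H = −Σ p log₂ p ≈ 2.4377 bits.
Huffman merges: 7/100+21/200→7/40; 139/1000+77/500→293/1000; 7/40+133/500→441/1000; 133/500+293/1000→559/1000; 441/1000+559/1000→1. L = 617/250 ≈ 2.4680.
L − H = 2.4680 − 2.4377 = 0.030 bits.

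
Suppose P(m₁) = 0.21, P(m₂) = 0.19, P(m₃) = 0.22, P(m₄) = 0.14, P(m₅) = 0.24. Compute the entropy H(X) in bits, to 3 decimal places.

H = −Σ pᵢ log₂ pᵢ.
−0.21·log₂(0.21) = 0.4728
−0.19·log₂(0.19) = 0.4552
−0.22·log₂(0.22) = 0.4806
−0.14·log₂(0.14) = 0.3971
−0.24·log₂(0.24) = 0.4941
Sum ≈ 2.2999 → 2.300 bits.

2.300 bits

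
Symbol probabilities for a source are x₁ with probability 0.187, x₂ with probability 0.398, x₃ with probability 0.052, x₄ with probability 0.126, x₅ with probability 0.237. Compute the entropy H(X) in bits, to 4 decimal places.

H = −Σ pᵢ log₂ pᵢ.
−0.187·log₂(0.187) = 0.4523
−0.398·log₂(0.398) = 0.5290
−0.052·log₂(0.052) = 0.2218
−0.126·log₂(0.126) = 0.3766
−0.237·log₂(0.237) = 0.4923
Sum ≈ 2.0719 → 2.0719 bits.

2.0719 bits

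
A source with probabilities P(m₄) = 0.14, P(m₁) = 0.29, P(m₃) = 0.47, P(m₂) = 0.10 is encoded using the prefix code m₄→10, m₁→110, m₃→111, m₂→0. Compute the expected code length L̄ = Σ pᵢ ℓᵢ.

L̄ = Σ pᵢ·ℓᵢ = 0.14·2 + 0.29·3 + 0.47·3 + 0.10·1 = 2.66 bits/symbol.

2.66 bits/symbol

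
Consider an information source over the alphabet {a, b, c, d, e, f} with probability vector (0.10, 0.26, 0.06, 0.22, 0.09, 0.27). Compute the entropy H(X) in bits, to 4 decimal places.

H = −Σ pᵢ log₂ pᵢ.
−0.10·log₂(0.10) = 0.3322
−0.26·log₂(0.26) = 0.5053
−0.06·log₂(0.06) = 0.2435
−0.22·log₂(0.22) = 0.4806
−0.09·log₂(0.09) = 0.3127
−0.27·log₂(0.27) = 0.5100
Sum ≈ 2.3843 → 2.3843 bits.

2.3843 bits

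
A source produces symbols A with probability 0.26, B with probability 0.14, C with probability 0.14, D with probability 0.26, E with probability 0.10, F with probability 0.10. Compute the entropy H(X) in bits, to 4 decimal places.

H = −Σ pᵢ log₂ pᵢ.
−0.26·log₂(0.26) = 0.5053
−0.14·log₂(0.14) = 0.3971
−0.14·log₂(0.14) = 0.3971
−0.26·log₂(0.26) = 0.5053
−0.10·log₂(0.10) = 0.3322
−0.10·log₂(0.10) = 0.3322
Sum ≈ 2.4692 → 2.4692 bits.

2.4692 bits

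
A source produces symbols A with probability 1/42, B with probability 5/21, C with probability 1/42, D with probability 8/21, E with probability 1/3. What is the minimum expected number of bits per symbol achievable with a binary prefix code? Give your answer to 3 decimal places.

Repeatedly combine the two least-probable nodes; the expected code length is the sum of the merged weights.
merge 1/42 + 1/42 → 1/21
merge 1/21 + 5/21 → 2/7
merge 2/7 + 1/3 → 13/21
merge 8/21 + 13/21 → 1
L = 1/21 + 2/7 + 13/21 + 1 = 41/21 ≈ 1.952 bits/symbol.

1.952 bits/symbol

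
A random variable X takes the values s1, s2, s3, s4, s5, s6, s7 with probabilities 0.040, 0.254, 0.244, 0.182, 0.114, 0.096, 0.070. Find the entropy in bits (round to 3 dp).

2.582 bits

H = −Σ pᵢ log₂ pᵢ.
−0.040·log₂(0.040) = 0.1858
−0.254·log₂(0.254) = 0.5022
−0.244·log₂(0.244) = 0.4966
−0.182·log₂(0.182) = 0.4474
−0.114·log₂(0.114) = 0.3571
−0.096·log₂(0.096) = 0.3246
−0.070·log₂(0.070) = 0.2686
Sum ≈ 2.5821 → 2.582 bits.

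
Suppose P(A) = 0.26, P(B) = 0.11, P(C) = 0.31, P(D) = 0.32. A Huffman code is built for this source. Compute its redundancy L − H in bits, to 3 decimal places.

0.095 bits

Entropy H = −Σ p log₂ p ≈ 1.9054 bits.
Huffman merges: 11/100+13/50→37/100; 31/100+8/25→63/100; 37/100+63/100→1. L = 2 ≈ 2.0000.
L − H = 2.0000 − 1.9054 = 0.095 bits.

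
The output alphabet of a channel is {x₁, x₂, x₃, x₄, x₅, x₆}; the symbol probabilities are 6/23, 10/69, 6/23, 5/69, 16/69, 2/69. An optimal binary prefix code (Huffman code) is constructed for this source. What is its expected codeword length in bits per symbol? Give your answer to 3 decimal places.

2.348 bits/symbol

Repeatedly combine the two least-probable nodes; the expected code length is the sum of the merged weights.
merge 2/69 + 5/69 → 7/69
merge 7/69 + 10/69 → 17/69
merge 16/69 + 17/69 → 11/23
merge 6/23 + 6/23 → 12/23
merge 11/23 + 12/23 → 1
L = 7/69 + 17/69 + 11/23 + 12/23 + 1 = 54/23 ≈ 2.348 bits/symbol.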